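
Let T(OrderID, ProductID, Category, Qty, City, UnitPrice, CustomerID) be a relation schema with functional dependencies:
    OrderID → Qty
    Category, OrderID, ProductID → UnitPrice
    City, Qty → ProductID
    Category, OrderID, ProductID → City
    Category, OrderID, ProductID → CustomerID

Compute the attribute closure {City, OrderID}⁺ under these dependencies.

{City, OrderID, ProductID, Qty}

Start with {City, OrderID}.
OrderID → Qty applies; add {Qty} → now {City, OrderID, Qty}.
City, Qty → ProductID applies; add {ProductID} → now {City, OrderID, ProductID, Qty}.
No further FD applies.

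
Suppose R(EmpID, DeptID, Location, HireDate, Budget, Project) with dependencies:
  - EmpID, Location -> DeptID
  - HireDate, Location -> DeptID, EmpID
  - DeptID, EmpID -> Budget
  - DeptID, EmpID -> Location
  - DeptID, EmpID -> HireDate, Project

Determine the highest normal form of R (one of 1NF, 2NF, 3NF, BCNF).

BCNF

Candidate keys: {DeptID, EmpID}, {EmpID, Location}, {HireDate, Location}. Prime attributes: {DeptID, EmpID, HireDate, Location}.
Every FD has a superkey on the left, so the relation is in BCNF.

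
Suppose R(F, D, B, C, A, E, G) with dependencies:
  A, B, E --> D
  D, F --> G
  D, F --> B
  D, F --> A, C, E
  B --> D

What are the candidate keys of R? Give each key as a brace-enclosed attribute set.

{B, F}, {D, F}

{F} never appears on the right of any FD, so every key must include it.
{B, F} is a candidate key since {B, F}⁺ = {A, B, C, D, E, F, G} covers every attribute.
{D, F} is a candidate key since {D, F}⁺ = {A, B, C, D, E, F, G} covers every attribute.
No proper subset of any of these is a key, and no other minimal superkey exists.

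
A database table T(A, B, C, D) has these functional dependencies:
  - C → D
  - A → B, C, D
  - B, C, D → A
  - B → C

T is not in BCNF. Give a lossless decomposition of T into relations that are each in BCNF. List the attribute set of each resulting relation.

{A, B, C}; {C, D}

Candidate keys of the original relation: {A}, {B}.
In {A, B, C, D}, {C} is not a superkey ({C}⁺ restricted to this set is {C, D}), so split on C → D into {C, D} and {A, B, C}.
{C, D} has no BCNF violation.
{A, B, C} has no BCNF violation.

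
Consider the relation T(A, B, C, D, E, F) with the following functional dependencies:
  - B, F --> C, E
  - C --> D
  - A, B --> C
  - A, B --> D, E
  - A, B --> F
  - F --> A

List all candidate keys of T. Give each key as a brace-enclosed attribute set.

Attributes never on any right-hand side: {B} — every candidate key must contain it.
{A, B}⁺ = {A, B, C, D, E, F} — all of the relation — so {A, B} is a candidate key.
{B, F}⁺ = {A, B, C, D, E, F} — all of the relation — so {B, F} is a candidate key.
No proper subset of any of these is a key, and no other minimal superkey exists.

{A, B}, {B, F}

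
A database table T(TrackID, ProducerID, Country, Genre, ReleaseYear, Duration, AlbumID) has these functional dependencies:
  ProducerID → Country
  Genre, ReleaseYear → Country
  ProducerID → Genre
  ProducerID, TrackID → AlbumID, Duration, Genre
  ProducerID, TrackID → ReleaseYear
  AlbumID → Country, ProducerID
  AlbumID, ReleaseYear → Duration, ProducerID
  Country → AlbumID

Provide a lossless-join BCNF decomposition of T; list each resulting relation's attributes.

Candidate keys of the original relation: {AlbumID, TrackID}, {Country, TrackID}, {Genre, ReleaseYear, TrackID}, {ProducerID, TrackID}.
{AlbumID, Country, Duration, Genre, ProducerID, ReleaseYear, TrackID}: {ProducerID} determines {AlbumID, Country, Genre, ProducerID} here but is not a superkey — split on ProducerID → AlbumID, Country, Genre, giving {AlbumID, Country, Genre, ProducerID} and {Duration, ProducerID, ReleaseYear, TrackID}.
{AlbumID, Country, Genre, ProducerID}: every determinant is a superkey — BCNF.
{Duration, ProducerID, ReleaseYear, TrackID}: {ProducerID, ReleaseYear} determines {Duration, ProducerID, ReleaseYear} here but is not a superkey — split on ProducerID, ReleaseYear → Duration, giving {Duration, ProducerID, ReleaseYear} and {ProducerID, ReleaseYear, TrackID}.
{Duration, ProducerID, ReleaseYear}: every determinant is a superkey — BCNF.
{ProducerID, ReleaseYear, TrackID}: every determinant is a superkey — BCNF.

{AlbumID, Country, Genre, ProducerID}; {Duration, ProducerID, ReleaseYear}; {ProducerID, ReleaseYear, TrackID}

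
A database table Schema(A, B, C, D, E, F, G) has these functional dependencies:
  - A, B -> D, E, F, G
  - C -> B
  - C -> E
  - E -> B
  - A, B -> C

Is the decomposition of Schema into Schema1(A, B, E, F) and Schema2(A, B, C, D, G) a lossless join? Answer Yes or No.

Yes

The shared attributes are {A, B} and {A, B}⁺ = {A, B, C, D, E, F, G}.
Schema1 is contained in that closure, so Schema1 ∩ Schema2 -> Schema1 holds and the join is lossless.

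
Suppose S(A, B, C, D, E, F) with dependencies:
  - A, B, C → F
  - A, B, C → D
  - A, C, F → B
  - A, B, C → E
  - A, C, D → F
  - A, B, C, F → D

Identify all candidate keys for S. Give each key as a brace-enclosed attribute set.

{A, B, C}, {A, C, D}, {A, C, F}

Attributes never on any right-hand side: {A, C} — every candidate key must contain all of them.
{A, B, C}⁺ = {A, B, C, D, E, F} — all of the relation — so {A, B, C} is a candidate key.
{A, C, D}⁺ = {A, B, C, D, E, F} — all of the relation — so {A, C, D} is a candidate key.
{A, C, F}⁺ = {A, B, C, D, E, F} — all of the relation — so {A, C, F} is a candidate key.
These are minimal and exhaustive — every other superkey contains one of them.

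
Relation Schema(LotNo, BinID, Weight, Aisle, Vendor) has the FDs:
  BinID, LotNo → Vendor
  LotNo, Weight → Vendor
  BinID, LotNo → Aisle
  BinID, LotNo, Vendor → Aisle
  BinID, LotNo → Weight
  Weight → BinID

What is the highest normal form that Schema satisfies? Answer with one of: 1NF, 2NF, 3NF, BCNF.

3NF

Candidate keys: {BinID, LotNo}, {LotNo, Weight}. Prime attributes: {BinID, LotNo, Weight}.
Weight → BinID breaks BCNF: {Weight}⁺ = {BinID, Weight}, so {Weight} is not a superkey.
Its right-hand attributes {BinID} are all prime, as are those of every other non-superkey FD — the relation is in 3NF.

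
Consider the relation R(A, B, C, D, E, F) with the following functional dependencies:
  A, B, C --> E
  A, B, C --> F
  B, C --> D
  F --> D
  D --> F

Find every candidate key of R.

{A, B, C}

No FD produces {A, B, C}, so they must be in every candidate key.
{A, B, C}⁺ = {A, B, C, D, E, F} — all of the relation — so {A, B, C} is a candidate key.
No smaller or unrelated set reaches every attribute, so there are no other keys.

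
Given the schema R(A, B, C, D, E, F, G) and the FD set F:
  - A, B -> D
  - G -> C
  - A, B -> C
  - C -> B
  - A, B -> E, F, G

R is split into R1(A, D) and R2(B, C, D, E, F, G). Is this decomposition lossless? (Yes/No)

No

Common attributes: {D}; their closure is {D}.
Neither R1 nor R2 is contained in that closure, so the decomposition is lossy.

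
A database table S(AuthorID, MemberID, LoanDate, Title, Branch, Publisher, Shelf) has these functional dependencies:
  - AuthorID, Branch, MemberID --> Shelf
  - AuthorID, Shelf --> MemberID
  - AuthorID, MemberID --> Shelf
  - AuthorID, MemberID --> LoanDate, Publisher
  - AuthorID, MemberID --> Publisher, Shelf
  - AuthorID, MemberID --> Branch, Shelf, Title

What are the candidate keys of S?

No FD produces {AuthorID}, so it must be in every candidate key.
Closure of {AuthorID, MemberID} is {AuthorID, Branch, LoanDate, MemberID, Publisher, Shelf, Title}, the whole schema; {AuthorID, MemberID} is a candidate key.
Closure of {AuthorID, Shelf} is {AuthorID, Branch, LoanDate, MemberID, Publisher, Shelf, Title}, the whole schema; {AuthorID, Shelf} is a candidate key.
Any other superkey properly contains one of these, so there are no further candidate keys.

{AuthorID, MemberID}, {AuthorID, Shelf}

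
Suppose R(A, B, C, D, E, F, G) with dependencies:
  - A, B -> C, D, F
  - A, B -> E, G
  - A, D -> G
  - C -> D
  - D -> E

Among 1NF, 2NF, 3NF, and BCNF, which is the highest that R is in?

Candidate key: {A, B}. Prime attributes: {A, B}.
A, D -> G: {A, D}⁺ = {A, D, E, G}, which is not all of the attributes, so the left side is not a superkey — BCNF is violated.
A, D -> G determines the non-prime attribute {G} from a non-superkey — 3NF is violated.
Checking every proper subset of each key, none determines a non-prime attribute — 2NF is satisfied.

2NF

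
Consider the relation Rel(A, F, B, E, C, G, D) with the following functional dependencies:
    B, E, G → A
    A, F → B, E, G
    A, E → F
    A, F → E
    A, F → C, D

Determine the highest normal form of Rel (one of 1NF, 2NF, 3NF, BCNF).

BCNF

Candidate keys: {A, E}, {A, F}, {B, E, G}. Prime attributes: {A, B, E, F, G}.
The left-hand side of every FD is a superkey, so BCNF is satisfied.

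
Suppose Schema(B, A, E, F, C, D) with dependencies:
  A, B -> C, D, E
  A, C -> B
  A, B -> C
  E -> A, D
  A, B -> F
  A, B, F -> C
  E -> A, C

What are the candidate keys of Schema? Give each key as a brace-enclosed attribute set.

{A, B}, {A, C}, {E}

{E}⁺ = {A, B, C, D, E, F}, which is every attribute, so {E} is a candidate key.
{A, B}⁺ = {A, B, C, D, E, F}, which is every attribute, so {A, B} is a candidate key.
{A, C}⁺ = {A, B, C, D, E, F}, which is every attribute, so {A, C} is a candidate key.
No proper subset of any of these is a key, and no other minimal superkey exists.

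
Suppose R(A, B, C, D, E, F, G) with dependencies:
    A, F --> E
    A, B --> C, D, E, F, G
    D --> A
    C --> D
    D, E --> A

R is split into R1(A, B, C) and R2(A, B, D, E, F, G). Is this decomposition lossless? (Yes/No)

Common attributes: {A, B}; their closure is {A, B, C, D, E, F, G}.
Since R1 ⊆ {A, B, C, D, E, F, G}, the intersection is a superkey of R1; the decomposition is lossless.

Yes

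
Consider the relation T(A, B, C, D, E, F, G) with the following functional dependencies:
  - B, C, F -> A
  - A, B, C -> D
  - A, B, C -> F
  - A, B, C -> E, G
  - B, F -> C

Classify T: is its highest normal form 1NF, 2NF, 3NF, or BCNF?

BCNF

Candidate keys: {A, B, C}, {B, F}. Prime attributes: {A, B, C, F}.
The left-hand side of every FD is a superkey, so BCNF is satisfied.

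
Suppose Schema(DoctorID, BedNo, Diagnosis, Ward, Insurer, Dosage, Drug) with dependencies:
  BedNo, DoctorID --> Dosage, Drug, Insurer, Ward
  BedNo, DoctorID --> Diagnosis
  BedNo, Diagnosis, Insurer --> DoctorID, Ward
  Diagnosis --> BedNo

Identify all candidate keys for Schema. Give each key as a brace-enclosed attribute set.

{BedNo, DoctorID}, {Diagnosis, DoctorID}, {Diagnosis, Insurer}

Closure of {BedNo, DoctorID} is {BedNo, Diagnosis, DoctorID, Dosage, Drug, Insurer, Ward}, the whole schema; {BedNo, DoctorID} is a candidate key.
Closure of {Diagnosis, DoctorID} is {BedNo, Diagnosis, DoctorID, Dosage, Drug, Insurer, Ward}, the whole schema; {Diagnosis, DoctorID} is a candidate key.
Closure of {Diagnosis, Insurer} is {BedNo, Diagnosis, DoctorID, Dosage, Drug, Insurer, Ward}, the whole schema; {Diagnosis, Insurer} is a candidate key.
Any other superkey properly contains one of these, so there are no further candidate keys.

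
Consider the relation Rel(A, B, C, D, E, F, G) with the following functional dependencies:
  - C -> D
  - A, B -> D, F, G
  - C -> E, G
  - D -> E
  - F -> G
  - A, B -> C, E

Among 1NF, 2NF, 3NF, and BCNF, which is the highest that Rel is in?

2NF

Candidate key: {A, B}. Prime attributes: {A, B}.
For C -> D we have {C}⁺ = {C, D, E, G}; {C} is not a superkey, so BCNF fails.
Because {D} is non-prime and the left side of C -> D is not a superkey, the relation is not in 3NF.
No non-prime attribute depends on a proper subset of any candidate key, so 2NF holds.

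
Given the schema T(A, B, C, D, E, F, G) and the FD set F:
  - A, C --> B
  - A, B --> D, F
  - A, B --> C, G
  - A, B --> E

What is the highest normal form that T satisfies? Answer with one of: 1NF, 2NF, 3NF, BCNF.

Candidate keys: {A, B}, {A, C}. Prime attributes: {A, B, C}.
Every FD has a superkey on the left, so the relation is in BCNF.

BCNF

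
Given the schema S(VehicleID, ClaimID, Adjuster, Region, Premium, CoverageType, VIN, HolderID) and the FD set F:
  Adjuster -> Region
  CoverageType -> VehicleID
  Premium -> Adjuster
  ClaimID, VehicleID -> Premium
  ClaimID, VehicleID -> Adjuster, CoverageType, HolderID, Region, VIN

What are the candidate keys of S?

No FD produces {ClaimID}, so it must be in every candidate key.
{ClaimID, CoverageType}⁺ = {Adjuster, ClaimID, CoverageType, HolderID, Premium, Region, VIN, VehicleID} — all of the relation — so {ClaimID, CoverageType} is a candidate key.
{ClaimID, VehicleID}⁺ = {Adjuster, ClaimID, CoverageType, HolderID, Premium, Region, VIN, VehicleID} — all of the relation — so {ClaimID, VehicleID} is a candidate key.
Any other superkey properly contains one of these, so there are no further candidate keys.

{ClaimID, CoverageType}, {ClaimID, VehicleID}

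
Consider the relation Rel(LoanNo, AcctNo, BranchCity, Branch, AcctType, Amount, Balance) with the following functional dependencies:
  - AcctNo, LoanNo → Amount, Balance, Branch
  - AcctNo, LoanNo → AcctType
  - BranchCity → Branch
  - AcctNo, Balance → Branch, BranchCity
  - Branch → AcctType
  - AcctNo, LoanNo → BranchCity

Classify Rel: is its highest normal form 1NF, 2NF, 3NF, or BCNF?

Candidate key: {AcctNo, LoanNo}. Prime attributes: {AcctNo, LoanNo}.
BranchCity → Branch: {BranchCity}⁺ = {AcctType, Branch, BranchCity}, which is not all of the attributes, so the left side is not a superkey — BCNF is violated.
BranchCity → Branch has non-prime {Branch} on the right and a non-superkey on the left, so 3NF fails.
No proper subset of a key has a non-prime attribute in its closure, so there is no partial dependency; 2NF holds.

2NF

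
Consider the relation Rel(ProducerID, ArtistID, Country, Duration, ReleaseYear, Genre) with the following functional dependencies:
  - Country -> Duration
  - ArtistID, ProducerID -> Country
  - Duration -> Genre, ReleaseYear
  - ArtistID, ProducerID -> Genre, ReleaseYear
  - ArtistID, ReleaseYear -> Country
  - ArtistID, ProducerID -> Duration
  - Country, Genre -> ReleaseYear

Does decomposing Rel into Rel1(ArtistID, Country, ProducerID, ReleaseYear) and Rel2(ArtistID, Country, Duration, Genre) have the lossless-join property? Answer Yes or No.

Yes

The shared attributes are {ArtistID, Country} and {ArtistID, Country}⁺ = {ArtistID, Country, Duration, Genre, ReleaseYear}.
Rel2 is contained in that closure, so Rel1 ∩ Rel2 -> Rel2 holds and the join is lossless.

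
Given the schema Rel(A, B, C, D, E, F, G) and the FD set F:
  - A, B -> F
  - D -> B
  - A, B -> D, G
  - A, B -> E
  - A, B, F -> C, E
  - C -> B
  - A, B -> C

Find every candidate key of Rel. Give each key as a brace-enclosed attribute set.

No FD produces {A}, so it must be in every candidate key.
Closure of {A, B} is {A, B, C, D, E, F, G}, the whole schema; {A, B} is a candidate key.
Closure of {A, C} is {A, B, C, D, E, F, G}, the whole schema; {A, C} is a candidate key.
Closure of {A, D} is {A, B, C, D, E, F, G}, the whole schema; {A, D} is a candidate key.
Any other superkey properly contains one of these, so there are no further candidate keys.

{A, B}, {A, C}, {A, D}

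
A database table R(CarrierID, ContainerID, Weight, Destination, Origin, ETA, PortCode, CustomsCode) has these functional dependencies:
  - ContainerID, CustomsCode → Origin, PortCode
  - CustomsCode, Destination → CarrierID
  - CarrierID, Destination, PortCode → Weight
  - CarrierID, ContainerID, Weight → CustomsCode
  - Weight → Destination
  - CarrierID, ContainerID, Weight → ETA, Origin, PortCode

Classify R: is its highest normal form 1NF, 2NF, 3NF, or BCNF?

Candidate keys: {CarrierID, ContainerID, Destination, PortCode}, {CarrierID, ContainerID, Weight}, {ContainerID, CustomsCode, Destination}, {ContainerID, CustomsCode, Weight}. Prime attributes: {CarrierID, ContainerID, CustomsCode, Destination, PortCode, Weight}.
For ContainerID, CustomsCode → Origin, PortCode we have {ContainerID, CustomsCode}⁺ = {ContainerID, CustomsCode, Origin, PortCode}; {ContainerID, CustomsCode} is not a superkey, so BCNF fails.
ContainerID, CustomsCode → Origin, PortCode determines the non-prime attribute {Origin} from a non-superkey — 3NF is violated.
{ContainerID, CustomsCode} is a proper subset of the key {ContainerID, CustomsCode, Destination}, and {ContainerID, CustomsCode}⁺ contains the non-prime attribute {Origin} — a partial dependency, so 2NF is violated.

1NF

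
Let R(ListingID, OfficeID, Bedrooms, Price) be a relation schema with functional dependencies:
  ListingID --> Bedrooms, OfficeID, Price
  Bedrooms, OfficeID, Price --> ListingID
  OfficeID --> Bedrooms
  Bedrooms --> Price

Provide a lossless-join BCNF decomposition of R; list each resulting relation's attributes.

Candidate keys of the original relation: {ListingID}, {OfficeID}.
Within {Bedrooms, ListingID, OfficeID, Price}: {Bedrooms}⁺ ∩ {Bedrooms, ListingID, OfficeID, Price} = {Bedrooms, Price}, not the whole set, so Bedrooms --> Price violates BCNF; decompose into {Bedrooms, Price} and {Bedrooms, ListingID, OfficeID}.
{Bedrooms, Price} has no BCNF violation.
{Bedrooms, ListingID, OfficeID} has no BCNF violation.

{Bedrooms, ListingID, OfficeID}; {Bedrooms, Price}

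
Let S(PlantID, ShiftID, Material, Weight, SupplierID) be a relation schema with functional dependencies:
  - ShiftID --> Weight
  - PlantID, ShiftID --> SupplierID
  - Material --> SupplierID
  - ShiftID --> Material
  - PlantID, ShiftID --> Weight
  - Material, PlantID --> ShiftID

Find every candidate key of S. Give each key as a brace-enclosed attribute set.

No FD produces {PlantID}, so it must be in every candidate key.
Closure of {Material, PlantID} is {Material, PlantID, ShiftID, SupplierID, Weight}, the whole schema; {Material, PlantID} is a candidate key.
Closure of {PlantID, ShiftID} is {Material, PlantID, ShiftID, SupplierID, Weight}, the whole schema; {PlantID, ShiftID} is a candidate key.
Any other superkey properly contains one of these, so there are no further candidate keys.

{Material, PlantID}, {PlantID, ShiftID}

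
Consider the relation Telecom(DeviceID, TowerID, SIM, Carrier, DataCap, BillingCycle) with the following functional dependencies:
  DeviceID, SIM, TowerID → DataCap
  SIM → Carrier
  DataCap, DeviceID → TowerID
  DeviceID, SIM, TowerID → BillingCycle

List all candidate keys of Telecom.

{DeviceID, SIM} never appear on the right of any FD, so every key must include all of them.
Closure of {DataCap, DeviceID, SIM} is {BillingCycle, Carrier, DataCap, DeviceID, SIM, TowerID}, the whole schema; {DataCap, DeviceID, SIM} is a candidate key.
Closure of {DeviceID, SIM, TowerID} is {BillingCycle, Carrier, DataCap, DeviceID, SIM, TowerID}, the whole schema; {DeviceID, SIM, TowerID} is a candidate key.
These are minimal and exhaustive — every other superkey contains one of them.

{DataCap, DeviceID, SIM}, {DeviceID, SIM, TowerID}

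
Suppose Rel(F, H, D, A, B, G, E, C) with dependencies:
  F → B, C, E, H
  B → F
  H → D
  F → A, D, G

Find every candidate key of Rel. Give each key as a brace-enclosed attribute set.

{B}, {F}

{B}⁺ = {A, B, C, D, E, F, G, H}, which is every attribute, so {B} is a candidate key.
{F}⁺ = {A, B, C, D, E, F, G, H}, which is every attribute, so {F} is a candidate key.
No proper subset of any of these is a key, and no other minimal superkey exists.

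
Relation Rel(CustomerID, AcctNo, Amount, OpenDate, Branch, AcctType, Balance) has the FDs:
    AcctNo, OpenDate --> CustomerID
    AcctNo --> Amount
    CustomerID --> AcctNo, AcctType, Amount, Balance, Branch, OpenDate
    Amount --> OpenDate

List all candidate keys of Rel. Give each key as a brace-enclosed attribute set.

{AcctNo}, {CustomerID}

{AcctNo}⁺ = {AcctNo, AcctType, Amount, Balance, Branch, CustomerID, OpenDate}, which is every attribute, so {AcctNo} is a candidate key.
{CustomerID}⁺ = {AcctNo, AcctType, Amount, Balance, Branch, CustomerID, OpenDate}, which is every attribute, so {CustomerID} is a candidate key.
No proper subset of any of these is a key, and no other minimal superkey exists.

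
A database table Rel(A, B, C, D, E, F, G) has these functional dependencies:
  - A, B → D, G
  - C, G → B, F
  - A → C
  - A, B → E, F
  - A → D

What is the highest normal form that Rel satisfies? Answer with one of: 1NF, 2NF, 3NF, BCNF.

1NF

Candidate keys: {A, B}, {A, G}. Prime attributes: {A, B, G}.
For C, G → B, F we have {C, G}⁺ = {B, C, F, G}; {C, G} is not a superkey, so BCNF fails.
C, G → B, F has non-prime {F} on the right and a non-superkey on the left, so 3NF fails.
Since {A} ⊂ {A, B} and {A}⁺ ⊇ {C, D} with {C, D} non-prime, there is a partial dependency; 2NF fails.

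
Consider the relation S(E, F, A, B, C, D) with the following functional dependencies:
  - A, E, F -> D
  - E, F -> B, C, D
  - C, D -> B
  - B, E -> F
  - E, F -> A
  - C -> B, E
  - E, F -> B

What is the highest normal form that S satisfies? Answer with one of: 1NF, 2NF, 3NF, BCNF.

Candidate keys: {B, E}, {C}, {E, F}. Prime attributes: {B, C, E, F}.
The left-hand side of every FD is a superkey, so BCNF is satisfied.

BCNF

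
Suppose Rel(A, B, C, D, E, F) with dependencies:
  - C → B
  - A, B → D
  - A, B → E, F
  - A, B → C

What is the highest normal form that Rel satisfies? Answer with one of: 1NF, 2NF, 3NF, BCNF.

Candidate keys: {A, B}, {A, C}. Prime attributes: {A, B, C}.
C → B: {C}⁺ = {B, C}, which is not all of the attributes, so the left side is not a superkey — BCNF is violated.
But every attribute on its right side ({B}) is prime, and the same holds for every other non-superkey FD, so 3NF still holds.

3NF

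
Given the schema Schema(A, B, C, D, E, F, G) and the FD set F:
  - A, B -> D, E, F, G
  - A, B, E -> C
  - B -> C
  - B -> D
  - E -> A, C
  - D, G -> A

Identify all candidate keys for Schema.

{A, B}, {B, E}, {B, G}

No FD produces {B}, so it must be in every candidate key.
{A, B} is a candidate key since {A, B}⁺ = {A, B, C, D, E, F, G} covers every attribute.
{B, E} is a candidate key since {B, E}⁺ = {A, B, C, D, E, F, G} covers every attribute.
{B, G} is a candidate key since {B, G}⁺ = {A, B, C, D, E, F, G} covers every attribute.
Any other superkey properly contains one of these, so there are no further candidate keys.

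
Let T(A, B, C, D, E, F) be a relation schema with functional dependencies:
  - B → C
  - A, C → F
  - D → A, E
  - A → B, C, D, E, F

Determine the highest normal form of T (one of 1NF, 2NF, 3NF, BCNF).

Candidate keys: {A}, {D}. Prime attributes: {A, D}.
B → C breaks BCNF: {B}⁺ = {B, C}, so {B} is not a superkey.
Because {C} is non-prime and the left side of B → C is not a superkey, the relation is not in 3NF.
Every candidate key is a single attribute, so no partial dependency is possible; 2NF holds.

2NF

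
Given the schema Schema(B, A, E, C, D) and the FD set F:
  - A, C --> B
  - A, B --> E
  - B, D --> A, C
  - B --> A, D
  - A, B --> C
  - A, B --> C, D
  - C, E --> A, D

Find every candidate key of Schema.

{B} is a candidate key since {B}⁺ = {A, B, C, D, E} covers every attribute.
{A, C} is a candidate key since {A, C}⁺ = {A, B, C, D, E} covers every attribute.
{C, E} is a candidate key since {C, E}⁺ = {A, B, C, D, E} covers every attribute.
No proper subset of any of these is a key, and no other minimal superkey exists.

{A, C}, {B}, {C, E}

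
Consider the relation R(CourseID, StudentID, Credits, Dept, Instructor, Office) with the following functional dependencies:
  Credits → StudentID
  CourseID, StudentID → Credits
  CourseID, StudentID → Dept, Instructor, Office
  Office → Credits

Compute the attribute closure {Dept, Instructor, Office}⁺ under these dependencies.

{Credits, Dept, Instructor, Office, StudentID}

Start with {Dept, Instructor, Office}.
Office → Credits applies; add {Credits} → now {Credits, Dept, Instructor, Office}.
Credits → StudentID applies; add {StudentID} → now {Credits, Dept, Instructor, Office, StudentID}.
No further FD applies.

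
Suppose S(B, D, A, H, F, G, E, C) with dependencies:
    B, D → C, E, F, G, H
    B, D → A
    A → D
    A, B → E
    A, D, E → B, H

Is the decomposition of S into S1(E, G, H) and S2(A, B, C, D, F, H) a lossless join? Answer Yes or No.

The shared attributes are {H} and {H}⁺ = {H}.
S1 ⊄ {H} and S2 ⊄ {H}, so the split is lossy.

No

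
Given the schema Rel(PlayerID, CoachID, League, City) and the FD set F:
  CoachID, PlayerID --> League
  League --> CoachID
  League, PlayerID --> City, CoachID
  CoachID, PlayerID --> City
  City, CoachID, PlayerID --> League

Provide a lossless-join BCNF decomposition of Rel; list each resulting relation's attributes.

{City, League, PlayerID}; {CoachID, League}

Candidate keys of the original relation: {CoachID, PlayerID}, {League, PlayerID}.
Within {City, CoachID, League, PlayerID}: {League}⁺ ∩ {City, CoachID, League, PlayerID} = {CoachID, League}, not the whole set, so League --> CoachID violates BCNF; decompose into {CoachID, League} and {City, League, PlayerID}.
{CoachID, League} has no BCNF violation.
{City, League, PlayerID} has no BCNF violation.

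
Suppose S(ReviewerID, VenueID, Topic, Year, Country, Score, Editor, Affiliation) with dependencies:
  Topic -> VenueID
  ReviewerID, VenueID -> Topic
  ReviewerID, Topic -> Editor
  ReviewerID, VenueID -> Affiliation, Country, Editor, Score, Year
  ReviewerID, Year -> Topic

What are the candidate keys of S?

Attributes never on any right-hand side: {ReviewerID} — every candidate key must contain it.
{ReviewerID, Topic}⁺ = {Affiliation, Country, Editor, ReviewerID, Score, Topic, VenueID, Year}, which is every attribute, so {ReviewerID, Topic} is a candidate key.
{ReviewerID, VenueID}⁺ = {Affiliation, Country, Editor, ReviewerID, Score, Topic, VenueID, Year}, which is every attribute, so {ReviewerID, VenueID} is a candidate key.
{ReviewerID, Year}⁺ = {Affiliation, Country, Editor, ReviewerID, Score, Topic, VenueID, Year}, which is every attribute, so {ReviewerID, Year} is a candidate key.
These are minimal and exhaustive — every other superkey contains one of them.

{ReviewerID, Topic}, {ReviewerID, VenueID}, {ReviewerID, Year}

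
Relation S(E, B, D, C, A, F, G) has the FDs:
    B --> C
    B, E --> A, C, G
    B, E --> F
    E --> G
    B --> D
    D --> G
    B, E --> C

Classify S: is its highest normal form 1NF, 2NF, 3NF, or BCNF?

1NF

Candidate key: {B, E}. Prime attributes: {B, E}.
B --> C breaks BCNF: {B}⁺ = {B, C, D, G}, so {B} is not a superkey.
Because {C} is non-prime and the left side of B --> C is not a superkey, the relation is not in 3NF.
The proper key subset {B} of {B, E} determines non-prime {C, D, G}, so the relation is not even in 2NF.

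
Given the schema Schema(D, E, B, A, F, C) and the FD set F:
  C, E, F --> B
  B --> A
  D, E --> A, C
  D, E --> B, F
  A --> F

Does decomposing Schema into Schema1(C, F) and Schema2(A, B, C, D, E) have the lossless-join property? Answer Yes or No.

No

Common attributes: {C}; their closure is {C}.
Schema1 ⊄ {C} and Schema2 ⊄ {C}, so the split is lossy.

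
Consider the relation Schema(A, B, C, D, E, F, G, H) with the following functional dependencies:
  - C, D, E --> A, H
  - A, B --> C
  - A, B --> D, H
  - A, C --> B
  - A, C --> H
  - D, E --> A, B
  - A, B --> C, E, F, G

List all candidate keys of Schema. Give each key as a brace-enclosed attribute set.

{A, B} is a candidate key since {A, B}⁺ = {A, B, C, D, E, F, G, H} covers every attribute.
{A, C} is a candidate key since {A, C}⁺ = {A, B, C, D, E, F, G, H} covers every attribute.
{D, E} is a candidate key since {D, E}⁺ = {A, B, C, D, E, F, G, H} covers every attribute.
No proper subset of any of these is a key, and no other minimal superkey exists.

{A, B}, {A, C}, {D, E}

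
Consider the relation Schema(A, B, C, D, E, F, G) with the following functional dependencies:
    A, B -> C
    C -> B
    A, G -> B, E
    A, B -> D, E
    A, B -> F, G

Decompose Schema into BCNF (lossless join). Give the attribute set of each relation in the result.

Candidate keys of the original relation: {A, B}, {A, C}, {A, G}.
In {A, B, C, D, E, F, G}, {C} is not a superkey ({C}⁺ restricted to this set is {B, C}), so split on C -> B into {B, C} and {A, C, D, E, F, G}.
{B, C} is in BCNF.
{A, C, D, E, F, G} is in BCNF.

{A, C, D, E, F, G}; {B, C}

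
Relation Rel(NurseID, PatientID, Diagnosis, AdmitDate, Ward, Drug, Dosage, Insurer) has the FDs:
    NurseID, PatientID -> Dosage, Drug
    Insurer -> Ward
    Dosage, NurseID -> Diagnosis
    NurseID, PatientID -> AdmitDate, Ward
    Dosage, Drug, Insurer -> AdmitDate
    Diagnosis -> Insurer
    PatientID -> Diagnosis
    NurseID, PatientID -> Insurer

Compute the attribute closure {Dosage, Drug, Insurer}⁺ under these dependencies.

Start with {Dosage, Drug, Insurer}.
Insurer -> Ward applies; add {Ward} → now {Dosage, Drug, Insurer, Ward}.
Dosage, Drug, Insurer -> AdmitDate applies; add {AdmitDate} → now {AdmitDate, Dosage, Drug, Insurer, Ward}.
No further FD applies.

{AdmitDate, Dosage, Drug, Insurer, Ward}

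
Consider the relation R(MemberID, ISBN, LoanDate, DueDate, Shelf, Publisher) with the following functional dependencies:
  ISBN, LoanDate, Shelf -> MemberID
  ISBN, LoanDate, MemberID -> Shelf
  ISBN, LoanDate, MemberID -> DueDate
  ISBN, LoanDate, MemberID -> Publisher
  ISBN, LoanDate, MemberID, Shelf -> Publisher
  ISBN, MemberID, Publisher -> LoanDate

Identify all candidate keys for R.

Attributes never on any right-hand side: {ISBN} — every candidate key must contain it.
{ISBN, LoanDate, MemberID}⁺ = {DueDate, ISBN, LoanDate, MemberID, Publisher, Shelf} — all of the relation — so {ISBN, LoanDate, MemberID} is a candidate key.
{ISBN, LoanDate, Shelf}⁺ = {DueDate, ISBN, LoanDate, MemberID, Publisher, Shelf} — all of the relation — so {ISBN, LoanDate, Shelf} is a candidate key.
{ISBN, MemberID, Publisher}⁺ = {DueDate, ISBN, LoanDate, MemberID, Publisher, Shelf} — all of the relation — so {ISBN, MemberID, Publisher} is a candidate key.
These are minimal and exhaustive — every other superkey contains one of them.

{ISBN, LoanDate, MemberID}, {ISBN, LoanDate, Shelf}, {ISBN, MemberID, Publisher}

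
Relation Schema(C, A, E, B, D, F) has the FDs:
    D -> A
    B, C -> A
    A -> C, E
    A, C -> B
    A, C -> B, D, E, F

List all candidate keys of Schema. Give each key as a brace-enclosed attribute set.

{A}, {B, C}, {D}

{A} is a candidate key since {A}⁺ = {A, B, C, D, E, F} covers every attribute.
{D} is a candidate key since {D}⁺ = {A, B, C, D, E, F} covers every attribute.
{B, C} is a candidate key since {B, C}⁺ = {A, B, C, D, E, F} covers every attribute.
These are minimal and exhaustive — every other superkey contains one of them.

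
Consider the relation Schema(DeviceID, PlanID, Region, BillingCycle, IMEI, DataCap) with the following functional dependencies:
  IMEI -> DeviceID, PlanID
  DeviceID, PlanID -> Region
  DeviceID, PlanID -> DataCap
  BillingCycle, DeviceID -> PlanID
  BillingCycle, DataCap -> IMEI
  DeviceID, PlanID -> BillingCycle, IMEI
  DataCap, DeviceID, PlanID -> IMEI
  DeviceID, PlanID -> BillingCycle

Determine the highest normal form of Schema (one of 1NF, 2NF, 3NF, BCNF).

BCNF

Candidate keys: {BillingCycle, DataCap}, {BillingCycle, DeviceID}, {DeviceID, PlanID}, {IMEI}. Prime attributes: {BillingCycle, DataCap, DeviceID, IMEI, PlanID}.
Each dependency's left side is a superkey — BCNF holds.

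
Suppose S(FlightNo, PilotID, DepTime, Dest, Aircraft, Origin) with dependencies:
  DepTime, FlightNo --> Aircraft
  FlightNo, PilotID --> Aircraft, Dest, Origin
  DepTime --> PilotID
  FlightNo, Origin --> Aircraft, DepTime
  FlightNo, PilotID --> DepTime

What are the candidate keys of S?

{FlightNo} never appears on the right of any FD, so every key must include it.
{DepTime, FlightNo} is a candidate key since {DepTime, FlightNo}⁺ = {Aircraft, DepTime, Dest, FlightNo, Origin, PilotID} covers every attribute.
{FlightNo, Origin} is a candidate key since {FlightNo, Origin}⁺ = {Aircraft, DepTime, Dest, FlightNo, Origin, PilotID} covers every attribute.
{FlightNo, PilotID} is a candidate key since {FlightNo, PilotID}⁺ = {Aircraft, DepTime, Dest, FlightNo, Origin, PilotID} covers every attribute.
No proper subset of any of these is a key, and no other minimal superkey exists.

{DepTime, FlightNo}, {FlightNo, Origin}, {FlightNo, PilotID}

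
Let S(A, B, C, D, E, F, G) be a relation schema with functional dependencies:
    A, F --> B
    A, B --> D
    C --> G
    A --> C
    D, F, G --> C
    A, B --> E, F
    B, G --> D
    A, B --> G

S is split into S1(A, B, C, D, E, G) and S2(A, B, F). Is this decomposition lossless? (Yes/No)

S1 ∩ S2 = {A, B}; its closure under F is {A, B, C, D, E, F, G}.
Since S1 ⊆ {A, B, C, D, E, F, G}, the intersection is a superkey of S1; the decomposition is lossless.

Yes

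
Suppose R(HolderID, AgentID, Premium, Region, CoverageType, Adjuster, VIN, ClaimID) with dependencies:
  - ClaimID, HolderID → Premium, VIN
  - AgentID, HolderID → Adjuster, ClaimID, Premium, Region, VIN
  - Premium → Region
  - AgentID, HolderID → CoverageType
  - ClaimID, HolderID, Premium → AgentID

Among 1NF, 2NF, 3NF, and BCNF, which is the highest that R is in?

2NF

Candidate keys: {AgentID, HolderID}, {ClaimID, HolderID}. Prime attributes: {AgentID, ClaimID, HolderID}.
For Premium → Region we have {Premium}⁺ = {Premium, Region}; {Premium} is not a superkey, so BCNF fails.
Premium → Region has non-prime {Region} on the right and a non-superkey on the left, so 3NF fails.
No non-prime attribute depends on a proper subset of any candidate key, so 2NF holds.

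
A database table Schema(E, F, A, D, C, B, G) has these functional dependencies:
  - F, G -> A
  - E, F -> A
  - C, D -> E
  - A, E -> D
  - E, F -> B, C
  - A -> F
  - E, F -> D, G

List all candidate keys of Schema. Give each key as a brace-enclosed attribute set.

{A, C, D}, {A, E}, {C, D, F}, {E, F}

{A, E} is a candidate key since {A, E}⁺ = {A, B, C, D, E, F, G} covers every attribute.
{E, F} is a candidate key since {E, F}⁺ = {A, B, C, D, E, F, G} covers every attribute.
{A, C, D} is a candidate key since {A, C, D}⁺ = {A, B, C, D, E, F, G} covers every attribute.
{C, D, F} is a candidate key since {C, D, F}⁺ = {A, B, C, D, E, F, G} covers every attribute.
These are minimal and exhaustive — every other superkey contains one of them.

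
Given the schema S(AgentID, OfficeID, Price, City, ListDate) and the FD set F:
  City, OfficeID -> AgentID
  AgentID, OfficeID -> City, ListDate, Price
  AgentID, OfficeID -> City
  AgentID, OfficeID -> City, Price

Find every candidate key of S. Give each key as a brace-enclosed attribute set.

{AgentID, OfficeID}, {City, OfficeID}

No FD produces {OfficeID}, so it must be in every candidate key.
{AgentID, OfficeID}⁺ = {AgentID, City, ListDate, OfficeID, Price}, which is every attribute, so {AgentID, OfficeID} is a candidate key.
{City, OfficeID}⁺ = {AgentID, City, ListDate, OfficeID, Price}, which is every attribute, so {City, OfficeID} is a candidate key.
Any other superkey properly contains one of these, so there are no further candidate keys.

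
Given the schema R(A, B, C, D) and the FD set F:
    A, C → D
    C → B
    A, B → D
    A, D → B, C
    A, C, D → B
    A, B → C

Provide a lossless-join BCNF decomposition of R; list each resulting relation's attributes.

Candidate keys of the original relation: {A, B}, {A, C}, {A, D}.
Within {A, B, C, D}: {C}⁺ ∩ {A, B, C, D} = {B, C}, not the whole set, so C → B violates BCNF; decompose into {B, C} and {A, C, D}.
{B, C} is in BCNF.
{A, C, D} is in BCNF.

{A, C, D}; {B, C}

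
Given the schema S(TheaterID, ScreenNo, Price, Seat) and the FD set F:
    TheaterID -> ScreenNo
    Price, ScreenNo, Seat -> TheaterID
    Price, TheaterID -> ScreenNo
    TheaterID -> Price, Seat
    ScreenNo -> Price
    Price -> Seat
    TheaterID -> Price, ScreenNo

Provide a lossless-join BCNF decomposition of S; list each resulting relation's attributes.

Candidate keys of the original relation: {ScreenNo}, {TheaterID}.
{Price, ScreenNo, Seat, TheaterID}: {Price} determines {Price, Seat} here but is not a superkey — split on Price -> Seat, giving {Price, Seat} and {Price, ScreenNo, TheaterID}.
{Price, Seat} has no BCNF violation.
{Price, ScreenNo, TheaterID} has no BCNF violation.

{Price, ScreenNo, TheaterID}; {Price, Seat}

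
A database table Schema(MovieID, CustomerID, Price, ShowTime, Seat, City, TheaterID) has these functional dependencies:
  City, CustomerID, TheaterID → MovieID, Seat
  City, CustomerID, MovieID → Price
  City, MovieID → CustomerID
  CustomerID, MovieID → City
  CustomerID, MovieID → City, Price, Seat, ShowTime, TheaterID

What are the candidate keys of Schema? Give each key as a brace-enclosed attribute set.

{City, CustomerID, TheaterID}, {City, MovieID}, {CustomerID, MovieID}

{City, MovieID} is a candidate key since {City, MovieID}⁺ = {City, CustomerID, MovieID, Price, Seat, ShowTime, TheaterID} covers every attribute.
{CustomerID, MovieID} is a candidate key since {CustomerID, MovieID}⁺ = {City, CustomerID, MovieID, Price, Seat, ShowTime, TheaterID} covers every attribute.
{City, CustomerID, TheaterID} is a candidate key since {City, CustomerID, TheaterID}⁺ = {City, CustomerID, MovieID, Price, Seat, ShowTime, TheaterID} covers every attribute.
These are minimal and exhaustive — every other superkey contains one of them.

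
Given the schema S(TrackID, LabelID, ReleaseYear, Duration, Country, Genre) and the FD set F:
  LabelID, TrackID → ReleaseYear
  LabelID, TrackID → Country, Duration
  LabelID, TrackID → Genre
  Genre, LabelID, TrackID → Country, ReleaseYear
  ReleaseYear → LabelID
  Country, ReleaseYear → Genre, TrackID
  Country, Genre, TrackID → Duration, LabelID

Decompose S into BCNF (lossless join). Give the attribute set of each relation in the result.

{Country, Duration, Genre, ReleaseYear, TrackID}; {LabelID, ReleaseYear}

Candidate keys of the original relation: {Country, Genre, TrackID}, {Country, ReleaseYear}, {LabelID, TrackID}, {ReleaseYear, TrackID}.
Within {Country, Duration, Genre, LabelID, ReleaseYear, TrackID}: {ReleaseYear}⁺ ∩ {Country, Duration, Genre, LabelID, ReleaseYear, TrackID} = {LabelID, ReleaseYear}, not the whole set, so ReleaseYear → LabelID violates BCNF; decompose into {LabelID, ReleaseYear} and {Country, Duration, Genre, ReleaseYear, TrackID}.
{LabelID, ReleaseYear}: every determinant is a superkey — BCNF.
{Country, Duration, Genre, ReleaseYear, TrackID}: every determinant is a superkey — BCNF.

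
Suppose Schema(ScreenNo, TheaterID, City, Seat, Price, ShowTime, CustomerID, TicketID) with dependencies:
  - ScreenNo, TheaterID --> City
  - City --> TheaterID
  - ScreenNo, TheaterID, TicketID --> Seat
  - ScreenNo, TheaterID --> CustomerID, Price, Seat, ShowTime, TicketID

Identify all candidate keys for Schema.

{City, ScreenNo}, {ScreenNo, TheaterID}

No FD produces {ScreenNo}, so it must be in every candidate key.
{City, ScreenNo}⁺ = {City, CustomerID, Price, ScreenNo, Seat, ShowTime, TheaterID, TicketID}, which is every attribute, so {City, ScreenNo} is a candidate key.
{ScreenNo, TheaterID}⁺ = {City, CustomerID, Price, ScreenNo, Seat, ShowTime, TheaterID, TicketID}, which is every attribute, so {ScreenNo, TheaterID} is a candidate key.
These are minimal and exhaustive — every other superkey contains one of them.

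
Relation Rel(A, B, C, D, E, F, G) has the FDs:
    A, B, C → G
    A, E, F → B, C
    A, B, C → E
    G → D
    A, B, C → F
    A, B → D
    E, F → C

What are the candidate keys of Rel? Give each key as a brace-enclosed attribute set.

{A, B, C}, {A, E, F}

Attributes never on any right-hand side: {A} — every candidate key must contain it.
{A, B, C} is a candidate key since {A, B, C}⁺ = {A, B, C, D, E, F, G} covers every attribute.
{A, E, F} is a candidate key since {A, E, F}⁺ = {A, B, C, D, E, F, G} covers every attribute.
Any other superkey properly contains one of these, so there are no further candidate keys.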